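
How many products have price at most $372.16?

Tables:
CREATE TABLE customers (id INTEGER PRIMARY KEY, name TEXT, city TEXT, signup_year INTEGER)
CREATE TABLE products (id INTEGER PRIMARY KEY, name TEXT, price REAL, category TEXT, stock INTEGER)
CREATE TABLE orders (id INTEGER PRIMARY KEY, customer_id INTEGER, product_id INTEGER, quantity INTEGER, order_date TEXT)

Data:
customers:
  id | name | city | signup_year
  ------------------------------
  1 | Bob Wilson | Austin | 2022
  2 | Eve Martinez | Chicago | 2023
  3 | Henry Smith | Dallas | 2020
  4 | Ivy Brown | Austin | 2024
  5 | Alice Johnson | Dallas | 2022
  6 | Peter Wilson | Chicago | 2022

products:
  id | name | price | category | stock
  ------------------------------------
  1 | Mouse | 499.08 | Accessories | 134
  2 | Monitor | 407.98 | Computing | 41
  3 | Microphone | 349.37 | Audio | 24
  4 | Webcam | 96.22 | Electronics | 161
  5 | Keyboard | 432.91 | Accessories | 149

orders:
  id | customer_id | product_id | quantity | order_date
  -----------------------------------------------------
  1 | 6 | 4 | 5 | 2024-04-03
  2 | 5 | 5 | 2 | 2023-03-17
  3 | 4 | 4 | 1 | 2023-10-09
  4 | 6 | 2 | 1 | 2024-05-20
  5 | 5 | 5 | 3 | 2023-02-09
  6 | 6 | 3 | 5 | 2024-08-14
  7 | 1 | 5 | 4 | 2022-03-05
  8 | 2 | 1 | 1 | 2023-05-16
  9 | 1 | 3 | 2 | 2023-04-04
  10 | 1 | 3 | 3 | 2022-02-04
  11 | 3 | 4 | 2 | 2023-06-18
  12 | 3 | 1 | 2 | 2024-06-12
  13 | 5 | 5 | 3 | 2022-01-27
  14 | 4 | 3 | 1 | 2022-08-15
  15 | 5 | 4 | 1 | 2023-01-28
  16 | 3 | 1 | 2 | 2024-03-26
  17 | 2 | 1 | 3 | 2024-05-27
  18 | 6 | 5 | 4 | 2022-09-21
SELECT COUNT(*) FROM products WHERE price <= 372.16

Execution result:
2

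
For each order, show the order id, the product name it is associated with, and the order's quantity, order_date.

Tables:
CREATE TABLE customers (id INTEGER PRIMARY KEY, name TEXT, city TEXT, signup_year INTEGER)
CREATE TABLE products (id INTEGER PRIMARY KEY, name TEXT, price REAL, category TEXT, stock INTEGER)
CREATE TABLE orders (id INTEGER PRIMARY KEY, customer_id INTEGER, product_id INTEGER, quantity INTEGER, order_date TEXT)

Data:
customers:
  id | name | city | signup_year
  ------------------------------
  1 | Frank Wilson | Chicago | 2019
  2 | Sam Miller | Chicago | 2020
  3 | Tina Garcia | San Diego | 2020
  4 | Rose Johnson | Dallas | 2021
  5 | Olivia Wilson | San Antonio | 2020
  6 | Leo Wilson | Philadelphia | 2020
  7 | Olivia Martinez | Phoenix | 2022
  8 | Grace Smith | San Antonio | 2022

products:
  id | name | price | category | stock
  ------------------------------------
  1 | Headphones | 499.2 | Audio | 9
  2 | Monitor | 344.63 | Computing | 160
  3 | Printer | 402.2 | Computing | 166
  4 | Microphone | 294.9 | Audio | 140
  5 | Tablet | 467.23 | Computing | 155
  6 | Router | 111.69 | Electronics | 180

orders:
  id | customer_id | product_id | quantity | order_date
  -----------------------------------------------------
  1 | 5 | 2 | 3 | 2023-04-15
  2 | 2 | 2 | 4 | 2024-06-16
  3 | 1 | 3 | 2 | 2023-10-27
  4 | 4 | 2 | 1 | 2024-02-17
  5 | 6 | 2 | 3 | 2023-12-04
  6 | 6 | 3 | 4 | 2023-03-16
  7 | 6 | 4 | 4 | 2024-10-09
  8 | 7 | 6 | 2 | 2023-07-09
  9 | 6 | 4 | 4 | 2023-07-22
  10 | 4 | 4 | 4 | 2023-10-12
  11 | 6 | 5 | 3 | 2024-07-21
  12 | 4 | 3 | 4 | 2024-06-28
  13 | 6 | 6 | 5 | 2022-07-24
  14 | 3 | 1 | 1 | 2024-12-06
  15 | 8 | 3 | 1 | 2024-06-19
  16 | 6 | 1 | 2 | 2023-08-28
SELECT c.id, p.name AS product, c.quantity, c.order_date FROM orders c JOIN products p ON c.product_id = p.id

Execution result:
id | product | quantity | order_date
1 | Monitor | 3 | 2023-04-15
2 | Monitor | 4 | 2024-06-16
3 | Printer | 2 | 2023-10-27
4 | Monitor | 1 | 2024-02-17
5 | Monitor | 3 | 2023-12-04
6 | Printer | 4 | 2023-03-16
7 | Microphone | 4 | 2024-10-09
8 | Router | 2 | 2023-07-09
9 | Microphone | 4 | 2023-07-22
10 | Microphone | 4 | 2023-10-12
11 | Tablet | 3 | 2024-07-21
12 | Printer | 4 | 2024-06-28
13 | Router | 5 | 2022-07-24
14 | Headphones | 1 | 2024-12-06
15 | Printer | 1 | 2024-06-19
16 | Headphones | 2 | 2023-08-28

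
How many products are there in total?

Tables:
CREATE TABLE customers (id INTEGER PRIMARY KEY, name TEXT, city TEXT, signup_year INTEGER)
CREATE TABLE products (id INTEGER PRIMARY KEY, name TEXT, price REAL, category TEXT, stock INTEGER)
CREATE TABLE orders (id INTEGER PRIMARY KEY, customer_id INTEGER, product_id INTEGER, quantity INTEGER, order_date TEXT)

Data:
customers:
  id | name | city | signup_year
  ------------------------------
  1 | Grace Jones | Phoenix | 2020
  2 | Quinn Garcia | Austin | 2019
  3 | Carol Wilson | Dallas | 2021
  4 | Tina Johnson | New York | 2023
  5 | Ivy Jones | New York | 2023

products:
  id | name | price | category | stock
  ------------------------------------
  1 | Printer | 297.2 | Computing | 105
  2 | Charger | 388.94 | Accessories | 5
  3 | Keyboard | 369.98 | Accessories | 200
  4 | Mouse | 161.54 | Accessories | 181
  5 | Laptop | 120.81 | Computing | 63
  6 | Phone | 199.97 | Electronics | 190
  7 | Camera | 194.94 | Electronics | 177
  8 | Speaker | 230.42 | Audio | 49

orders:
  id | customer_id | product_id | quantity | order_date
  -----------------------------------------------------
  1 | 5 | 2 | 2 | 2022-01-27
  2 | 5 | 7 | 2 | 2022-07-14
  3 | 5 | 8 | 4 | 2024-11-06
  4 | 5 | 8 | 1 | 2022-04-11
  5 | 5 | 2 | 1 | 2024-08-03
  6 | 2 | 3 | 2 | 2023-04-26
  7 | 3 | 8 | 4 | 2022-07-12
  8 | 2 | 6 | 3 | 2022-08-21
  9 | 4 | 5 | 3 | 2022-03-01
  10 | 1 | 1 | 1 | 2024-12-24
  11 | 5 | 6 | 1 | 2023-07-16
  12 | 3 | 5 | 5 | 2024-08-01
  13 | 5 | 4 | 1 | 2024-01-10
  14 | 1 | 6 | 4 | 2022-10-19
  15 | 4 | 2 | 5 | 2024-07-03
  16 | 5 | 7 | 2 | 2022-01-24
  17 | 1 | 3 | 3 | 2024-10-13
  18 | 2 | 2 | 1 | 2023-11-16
SELECT COUNT(*) FROM products

Execution result:
8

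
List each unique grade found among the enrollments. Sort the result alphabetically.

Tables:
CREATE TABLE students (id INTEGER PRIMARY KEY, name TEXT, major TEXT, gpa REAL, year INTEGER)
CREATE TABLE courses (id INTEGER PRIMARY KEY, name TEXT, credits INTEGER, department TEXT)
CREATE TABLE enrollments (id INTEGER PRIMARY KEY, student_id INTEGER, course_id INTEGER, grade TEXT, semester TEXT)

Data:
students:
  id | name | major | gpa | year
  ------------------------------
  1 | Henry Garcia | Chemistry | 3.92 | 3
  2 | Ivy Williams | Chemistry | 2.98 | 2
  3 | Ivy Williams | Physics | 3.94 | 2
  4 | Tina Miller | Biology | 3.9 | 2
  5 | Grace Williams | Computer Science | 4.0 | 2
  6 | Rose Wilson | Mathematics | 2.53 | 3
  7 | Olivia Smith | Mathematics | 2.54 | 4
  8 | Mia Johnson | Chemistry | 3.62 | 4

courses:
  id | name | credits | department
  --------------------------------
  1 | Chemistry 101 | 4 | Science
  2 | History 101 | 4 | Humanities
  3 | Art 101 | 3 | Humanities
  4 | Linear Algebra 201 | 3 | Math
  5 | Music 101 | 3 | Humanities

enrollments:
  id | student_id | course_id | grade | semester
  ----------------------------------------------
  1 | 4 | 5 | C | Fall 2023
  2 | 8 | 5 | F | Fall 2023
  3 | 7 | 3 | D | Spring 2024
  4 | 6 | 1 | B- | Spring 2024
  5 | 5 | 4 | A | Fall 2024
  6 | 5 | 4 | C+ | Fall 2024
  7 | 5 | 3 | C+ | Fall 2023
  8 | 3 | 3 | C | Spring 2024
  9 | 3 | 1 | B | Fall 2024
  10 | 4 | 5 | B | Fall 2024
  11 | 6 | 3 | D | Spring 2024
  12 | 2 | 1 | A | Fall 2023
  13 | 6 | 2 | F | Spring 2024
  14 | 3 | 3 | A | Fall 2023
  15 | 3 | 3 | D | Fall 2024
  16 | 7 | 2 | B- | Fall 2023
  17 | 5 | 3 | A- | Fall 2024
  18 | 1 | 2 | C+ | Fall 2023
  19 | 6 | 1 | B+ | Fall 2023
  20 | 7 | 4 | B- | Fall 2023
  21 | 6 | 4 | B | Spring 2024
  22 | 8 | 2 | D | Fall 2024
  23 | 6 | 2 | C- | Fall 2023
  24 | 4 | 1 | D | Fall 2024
SELECT DISTINCT grade FROM enrollments ORDER BY grade

Execution result:
grade
A
A-
B
B+
B-
C
C+
C-
D
F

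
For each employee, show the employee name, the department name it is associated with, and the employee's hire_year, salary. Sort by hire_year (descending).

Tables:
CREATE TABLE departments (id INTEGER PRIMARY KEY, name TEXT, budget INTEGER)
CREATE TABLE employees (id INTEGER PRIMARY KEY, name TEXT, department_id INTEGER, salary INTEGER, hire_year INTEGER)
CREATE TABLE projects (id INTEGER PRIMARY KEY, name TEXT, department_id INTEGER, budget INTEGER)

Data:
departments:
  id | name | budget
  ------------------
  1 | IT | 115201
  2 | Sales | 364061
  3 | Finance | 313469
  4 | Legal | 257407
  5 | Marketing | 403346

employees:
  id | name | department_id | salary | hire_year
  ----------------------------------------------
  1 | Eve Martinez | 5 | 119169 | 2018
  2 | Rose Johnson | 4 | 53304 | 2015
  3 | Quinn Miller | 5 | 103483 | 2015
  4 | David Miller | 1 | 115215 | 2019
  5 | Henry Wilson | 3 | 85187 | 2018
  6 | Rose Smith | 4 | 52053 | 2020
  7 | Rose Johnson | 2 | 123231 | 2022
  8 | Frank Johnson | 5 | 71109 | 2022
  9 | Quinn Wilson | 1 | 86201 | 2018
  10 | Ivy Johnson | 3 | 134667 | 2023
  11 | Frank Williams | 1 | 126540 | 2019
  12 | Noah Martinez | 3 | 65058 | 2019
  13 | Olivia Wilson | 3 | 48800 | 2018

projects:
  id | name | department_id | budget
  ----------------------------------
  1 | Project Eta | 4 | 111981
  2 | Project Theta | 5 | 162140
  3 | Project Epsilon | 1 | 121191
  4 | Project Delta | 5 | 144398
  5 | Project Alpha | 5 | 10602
SELECT c.name, p.name AS department, c.hire_year, c.salary FROM employees c JOIN departments p ON c.department_id = p.id ORDER BY c.hire_year DESC

Execution result:
name | department | hire_year | salary
Ivy Johnson | Finance | 2023 | 134667
Rose Johnson | Sales | 2022 | 123231
Frank Johnson | Marketing | 2022 | 71109
Rose Smith | Legal | 2020 | 52053
David Miller | IT | 2019 | 115215
Frank Williams | IT | 2019 | 126540
Noah Martinez | Finance | 2019 | 65058
Eve Martinez | Marketing | 2018 | 119169
Henry Wilson | Finance | 2018 | 85187
Quinn Wilson | IT | 2018 | 86201
Olivia Wilson | Finance | 2018 | 48800
Rose Johnson | Legal | 2015 | 53304
Quinn Miller | Marketing | 2015 | 103483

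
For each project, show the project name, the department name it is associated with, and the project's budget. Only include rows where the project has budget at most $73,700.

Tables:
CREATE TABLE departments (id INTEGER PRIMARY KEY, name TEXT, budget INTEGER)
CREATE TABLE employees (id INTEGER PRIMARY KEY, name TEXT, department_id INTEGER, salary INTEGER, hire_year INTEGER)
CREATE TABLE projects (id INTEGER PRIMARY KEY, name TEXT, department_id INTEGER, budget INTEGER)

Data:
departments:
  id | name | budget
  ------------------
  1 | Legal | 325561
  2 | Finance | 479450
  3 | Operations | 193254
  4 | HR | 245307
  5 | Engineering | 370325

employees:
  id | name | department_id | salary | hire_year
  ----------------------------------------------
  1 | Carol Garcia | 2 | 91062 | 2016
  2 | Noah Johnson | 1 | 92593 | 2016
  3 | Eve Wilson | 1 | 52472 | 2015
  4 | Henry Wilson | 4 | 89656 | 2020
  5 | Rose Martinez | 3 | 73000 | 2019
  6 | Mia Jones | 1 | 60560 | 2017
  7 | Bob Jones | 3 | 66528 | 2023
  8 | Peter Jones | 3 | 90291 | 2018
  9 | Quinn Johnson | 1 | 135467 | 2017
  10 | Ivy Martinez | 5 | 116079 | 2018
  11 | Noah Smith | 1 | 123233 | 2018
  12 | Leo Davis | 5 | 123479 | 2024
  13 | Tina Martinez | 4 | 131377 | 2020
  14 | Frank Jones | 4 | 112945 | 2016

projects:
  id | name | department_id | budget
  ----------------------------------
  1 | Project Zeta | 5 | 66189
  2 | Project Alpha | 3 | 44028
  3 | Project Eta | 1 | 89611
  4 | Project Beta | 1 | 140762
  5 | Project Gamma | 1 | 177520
SELECT c.name, p.name AS department, c.budget FROM projects c JOIN departments p ON c.department_id = p.id WHERE c.budget <= 73700

Execution result:
name | department | budget
Project Zeta | Engineering | 66189
Project Alpha | Operations | 44028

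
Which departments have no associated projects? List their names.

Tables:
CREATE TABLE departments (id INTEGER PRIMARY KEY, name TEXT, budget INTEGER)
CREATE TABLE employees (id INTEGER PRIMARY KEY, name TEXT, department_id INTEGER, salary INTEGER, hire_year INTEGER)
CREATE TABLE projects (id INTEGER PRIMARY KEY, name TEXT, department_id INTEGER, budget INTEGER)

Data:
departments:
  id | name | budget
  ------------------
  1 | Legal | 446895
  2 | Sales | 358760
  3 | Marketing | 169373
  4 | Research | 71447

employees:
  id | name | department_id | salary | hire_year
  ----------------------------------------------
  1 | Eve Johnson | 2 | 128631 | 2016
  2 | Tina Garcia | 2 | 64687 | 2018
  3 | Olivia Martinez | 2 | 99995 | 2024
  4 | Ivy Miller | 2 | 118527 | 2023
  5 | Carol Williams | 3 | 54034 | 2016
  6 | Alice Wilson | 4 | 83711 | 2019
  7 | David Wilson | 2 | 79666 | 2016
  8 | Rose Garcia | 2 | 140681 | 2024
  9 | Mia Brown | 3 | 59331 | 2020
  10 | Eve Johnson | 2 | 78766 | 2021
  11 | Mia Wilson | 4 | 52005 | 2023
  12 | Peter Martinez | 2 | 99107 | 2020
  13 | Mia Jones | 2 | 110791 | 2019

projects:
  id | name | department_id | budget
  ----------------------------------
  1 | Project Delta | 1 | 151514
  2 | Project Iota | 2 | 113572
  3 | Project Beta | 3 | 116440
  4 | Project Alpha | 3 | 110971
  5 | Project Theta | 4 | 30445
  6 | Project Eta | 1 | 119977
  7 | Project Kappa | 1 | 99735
SELECT p.name FROM departments p LEFT JOIN projects c ON c.department_id = p.id WHERE c.id IS NULL

Execution result:
(no rows)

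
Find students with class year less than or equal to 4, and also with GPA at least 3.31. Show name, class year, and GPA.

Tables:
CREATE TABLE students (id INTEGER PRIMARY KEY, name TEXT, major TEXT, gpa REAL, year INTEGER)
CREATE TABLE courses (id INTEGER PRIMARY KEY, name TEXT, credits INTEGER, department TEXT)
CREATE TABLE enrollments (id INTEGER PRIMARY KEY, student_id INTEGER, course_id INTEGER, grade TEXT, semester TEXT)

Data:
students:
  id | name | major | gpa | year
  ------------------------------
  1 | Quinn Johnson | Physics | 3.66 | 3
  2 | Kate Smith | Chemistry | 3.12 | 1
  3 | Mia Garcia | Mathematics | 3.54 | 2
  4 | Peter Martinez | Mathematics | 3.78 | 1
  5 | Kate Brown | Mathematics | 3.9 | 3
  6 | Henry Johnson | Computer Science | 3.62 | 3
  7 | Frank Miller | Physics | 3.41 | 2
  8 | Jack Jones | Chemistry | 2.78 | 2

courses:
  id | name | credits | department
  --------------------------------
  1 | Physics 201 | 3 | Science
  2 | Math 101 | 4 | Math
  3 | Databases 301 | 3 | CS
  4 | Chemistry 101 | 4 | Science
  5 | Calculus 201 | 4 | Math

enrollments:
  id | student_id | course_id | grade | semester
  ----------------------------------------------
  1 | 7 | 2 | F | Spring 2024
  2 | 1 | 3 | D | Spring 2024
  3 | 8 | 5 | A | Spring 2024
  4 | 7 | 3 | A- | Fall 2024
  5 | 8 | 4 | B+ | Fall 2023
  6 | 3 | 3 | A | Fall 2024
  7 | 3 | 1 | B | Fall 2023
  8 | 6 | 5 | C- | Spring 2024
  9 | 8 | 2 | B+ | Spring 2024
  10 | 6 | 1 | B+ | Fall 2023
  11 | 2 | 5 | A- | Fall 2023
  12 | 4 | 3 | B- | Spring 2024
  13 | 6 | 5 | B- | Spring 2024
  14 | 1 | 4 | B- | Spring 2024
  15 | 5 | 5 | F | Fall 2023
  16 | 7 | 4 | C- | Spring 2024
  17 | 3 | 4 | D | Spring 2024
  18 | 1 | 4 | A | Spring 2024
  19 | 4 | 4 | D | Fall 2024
SELECT name, year, gpa FROM students WHERE year <= 4 AND gpa >= 3.31

Execution result:
name | year | gpa
Quinn Johnson | 3 | 3.66
Mia Garcia | 2 | 3.54
Peter Martinez | 1 | 3.78
Kate Brown | 3 | 3.90
Henry Johnson | 3 | 3.62
Frank Miller | 2 | 3.41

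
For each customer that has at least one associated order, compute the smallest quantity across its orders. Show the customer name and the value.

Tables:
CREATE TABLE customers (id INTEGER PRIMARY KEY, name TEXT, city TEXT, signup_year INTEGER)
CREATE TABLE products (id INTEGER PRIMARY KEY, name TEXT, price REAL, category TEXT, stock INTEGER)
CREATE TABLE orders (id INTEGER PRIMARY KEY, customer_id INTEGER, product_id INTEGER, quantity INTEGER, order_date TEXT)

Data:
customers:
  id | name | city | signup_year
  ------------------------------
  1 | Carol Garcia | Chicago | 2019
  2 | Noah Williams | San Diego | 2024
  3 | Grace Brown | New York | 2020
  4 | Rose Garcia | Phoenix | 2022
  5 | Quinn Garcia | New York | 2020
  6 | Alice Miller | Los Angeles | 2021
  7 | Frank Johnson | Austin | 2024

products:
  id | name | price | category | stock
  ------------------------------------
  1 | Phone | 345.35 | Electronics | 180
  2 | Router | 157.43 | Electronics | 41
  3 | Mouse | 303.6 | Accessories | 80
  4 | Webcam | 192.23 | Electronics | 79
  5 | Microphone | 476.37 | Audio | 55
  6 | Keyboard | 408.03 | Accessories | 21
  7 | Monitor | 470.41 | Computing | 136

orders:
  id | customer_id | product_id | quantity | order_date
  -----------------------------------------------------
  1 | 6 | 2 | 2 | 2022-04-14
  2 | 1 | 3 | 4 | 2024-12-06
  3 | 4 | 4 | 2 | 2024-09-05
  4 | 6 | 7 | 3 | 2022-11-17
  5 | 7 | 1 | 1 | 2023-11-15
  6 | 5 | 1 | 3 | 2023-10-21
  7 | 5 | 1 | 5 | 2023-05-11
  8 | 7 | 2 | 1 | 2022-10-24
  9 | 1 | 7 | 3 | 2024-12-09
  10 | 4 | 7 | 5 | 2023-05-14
SELECT p.name, MIN(c.quantity) AS min_quantity FROM orders c JOIN customers p ON c.customer_id = p.id GROUP BY p.id, p.name

Execution result:
name | min_quantity
Carol Garcia | 3
Rose Garcia | 2
Quinn Garcia | 3
Alice Miller | 2
Frank Johnson | 1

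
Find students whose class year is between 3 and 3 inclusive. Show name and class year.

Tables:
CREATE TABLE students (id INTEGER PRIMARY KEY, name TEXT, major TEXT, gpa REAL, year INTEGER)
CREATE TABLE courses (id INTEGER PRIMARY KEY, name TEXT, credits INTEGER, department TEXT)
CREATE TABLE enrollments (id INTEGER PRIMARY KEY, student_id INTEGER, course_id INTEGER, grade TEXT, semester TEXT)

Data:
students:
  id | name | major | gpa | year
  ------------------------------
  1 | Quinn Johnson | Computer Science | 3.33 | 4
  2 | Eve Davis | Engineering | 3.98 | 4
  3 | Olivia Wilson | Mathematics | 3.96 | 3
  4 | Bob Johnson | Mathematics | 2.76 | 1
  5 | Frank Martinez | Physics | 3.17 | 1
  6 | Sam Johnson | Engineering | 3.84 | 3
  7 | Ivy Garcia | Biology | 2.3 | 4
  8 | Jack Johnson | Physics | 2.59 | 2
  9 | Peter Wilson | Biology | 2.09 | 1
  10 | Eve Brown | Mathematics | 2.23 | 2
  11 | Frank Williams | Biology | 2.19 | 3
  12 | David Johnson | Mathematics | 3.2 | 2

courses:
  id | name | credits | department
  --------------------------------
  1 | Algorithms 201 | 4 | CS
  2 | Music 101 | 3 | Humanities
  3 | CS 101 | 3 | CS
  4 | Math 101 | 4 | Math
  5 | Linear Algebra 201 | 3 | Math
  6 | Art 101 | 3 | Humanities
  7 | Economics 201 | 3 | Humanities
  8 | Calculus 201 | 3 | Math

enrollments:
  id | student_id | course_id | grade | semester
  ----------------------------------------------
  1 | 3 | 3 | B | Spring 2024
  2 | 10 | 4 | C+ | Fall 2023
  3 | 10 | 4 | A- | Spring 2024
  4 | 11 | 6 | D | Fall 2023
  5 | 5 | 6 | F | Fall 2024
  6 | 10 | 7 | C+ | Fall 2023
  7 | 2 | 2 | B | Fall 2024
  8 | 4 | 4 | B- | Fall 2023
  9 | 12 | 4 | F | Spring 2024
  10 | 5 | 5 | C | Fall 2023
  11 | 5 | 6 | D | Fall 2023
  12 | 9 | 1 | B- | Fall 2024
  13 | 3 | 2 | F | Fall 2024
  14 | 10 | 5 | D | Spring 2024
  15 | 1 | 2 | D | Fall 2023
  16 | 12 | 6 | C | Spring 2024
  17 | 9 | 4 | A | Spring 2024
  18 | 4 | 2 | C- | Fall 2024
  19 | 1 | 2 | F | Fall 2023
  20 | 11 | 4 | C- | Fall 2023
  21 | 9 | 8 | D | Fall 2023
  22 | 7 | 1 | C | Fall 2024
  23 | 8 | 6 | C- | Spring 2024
SELECT name, year FROM students WHERE year BETWEEN 3 AND 3

Execution result:
name | year
Olivia Wilson | 3
Sam Johnson | 3
Frank Williams | 3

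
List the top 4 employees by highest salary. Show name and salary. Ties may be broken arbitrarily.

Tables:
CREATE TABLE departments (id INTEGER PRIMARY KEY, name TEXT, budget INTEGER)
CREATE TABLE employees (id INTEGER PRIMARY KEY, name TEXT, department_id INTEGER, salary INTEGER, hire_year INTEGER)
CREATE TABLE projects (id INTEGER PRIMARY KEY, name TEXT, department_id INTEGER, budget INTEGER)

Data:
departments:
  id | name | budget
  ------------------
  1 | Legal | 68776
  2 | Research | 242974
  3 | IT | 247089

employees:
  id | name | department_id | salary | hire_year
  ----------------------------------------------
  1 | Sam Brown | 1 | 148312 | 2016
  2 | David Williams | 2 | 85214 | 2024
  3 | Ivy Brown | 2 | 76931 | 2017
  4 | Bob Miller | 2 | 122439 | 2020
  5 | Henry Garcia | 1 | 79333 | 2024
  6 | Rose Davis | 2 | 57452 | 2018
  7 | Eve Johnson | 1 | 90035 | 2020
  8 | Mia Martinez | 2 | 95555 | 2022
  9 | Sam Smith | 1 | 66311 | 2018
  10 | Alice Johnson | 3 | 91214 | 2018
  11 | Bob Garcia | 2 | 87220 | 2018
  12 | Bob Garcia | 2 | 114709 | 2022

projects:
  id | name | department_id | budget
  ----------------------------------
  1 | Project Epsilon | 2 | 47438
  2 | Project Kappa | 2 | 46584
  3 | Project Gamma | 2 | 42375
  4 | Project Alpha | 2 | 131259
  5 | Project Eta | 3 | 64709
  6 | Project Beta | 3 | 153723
SELECT name, salary FROM employees ORDER BY salary DESC LIMIT 4

Execution result:
name | salary
Sam Brown | 148312
Bob Miller | 122439
Bob Garcia | 114709
Mia Martinez | 95555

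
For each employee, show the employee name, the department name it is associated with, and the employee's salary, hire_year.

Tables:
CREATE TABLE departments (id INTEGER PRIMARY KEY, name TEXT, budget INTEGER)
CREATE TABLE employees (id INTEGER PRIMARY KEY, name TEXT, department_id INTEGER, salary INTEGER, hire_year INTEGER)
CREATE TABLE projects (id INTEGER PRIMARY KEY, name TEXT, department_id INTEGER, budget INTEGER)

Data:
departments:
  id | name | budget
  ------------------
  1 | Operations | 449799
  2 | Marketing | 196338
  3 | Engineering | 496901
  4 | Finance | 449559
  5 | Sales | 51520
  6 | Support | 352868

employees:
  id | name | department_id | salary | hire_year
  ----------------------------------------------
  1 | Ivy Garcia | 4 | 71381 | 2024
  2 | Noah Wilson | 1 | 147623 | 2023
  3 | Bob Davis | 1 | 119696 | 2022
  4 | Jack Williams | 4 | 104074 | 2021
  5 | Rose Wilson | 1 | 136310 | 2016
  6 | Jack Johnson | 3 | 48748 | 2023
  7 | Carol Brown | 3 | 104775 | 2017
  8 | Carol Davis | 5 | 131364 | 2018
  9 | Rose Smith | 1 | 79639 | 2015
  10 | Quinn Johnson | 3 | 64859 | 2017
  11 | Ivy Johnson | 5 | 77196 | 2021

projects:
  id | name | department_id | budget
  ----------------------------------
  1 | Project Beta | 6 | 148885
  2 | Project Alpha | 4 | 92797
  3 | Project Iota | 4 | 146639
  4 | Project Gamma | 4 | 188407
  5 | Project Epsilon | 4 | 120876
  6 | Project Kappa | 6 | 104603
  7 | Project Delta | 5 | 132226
SELECT c.name, p.name AS department, c.salary, c.hire_year FROM employees c JOIN departments p ON c.department_id = p.id

Execution result:
name | department | salary | hire_year
Ivy Garcia | Finance | 71381 | 2024
Noah Wilson | Operations | 147623 | 2023
Bob Davis | Operations | 119696 | 2022
Jack Williams | Finance | 104074 | 2021
Rose Wilson | Operations | 136310 | 2016
Jack Johnson | Engineering | 48748 | 2023
Carol Brown | Engineering | 104775 | 2017
Carol Davis | Sales | 131364 | 2018
Rose Smith | Operations | 79639 | 2015
Quinn Johnson | Engineering | 64859 | 2017
Ivy Johnson | Sales | 77196 | 2021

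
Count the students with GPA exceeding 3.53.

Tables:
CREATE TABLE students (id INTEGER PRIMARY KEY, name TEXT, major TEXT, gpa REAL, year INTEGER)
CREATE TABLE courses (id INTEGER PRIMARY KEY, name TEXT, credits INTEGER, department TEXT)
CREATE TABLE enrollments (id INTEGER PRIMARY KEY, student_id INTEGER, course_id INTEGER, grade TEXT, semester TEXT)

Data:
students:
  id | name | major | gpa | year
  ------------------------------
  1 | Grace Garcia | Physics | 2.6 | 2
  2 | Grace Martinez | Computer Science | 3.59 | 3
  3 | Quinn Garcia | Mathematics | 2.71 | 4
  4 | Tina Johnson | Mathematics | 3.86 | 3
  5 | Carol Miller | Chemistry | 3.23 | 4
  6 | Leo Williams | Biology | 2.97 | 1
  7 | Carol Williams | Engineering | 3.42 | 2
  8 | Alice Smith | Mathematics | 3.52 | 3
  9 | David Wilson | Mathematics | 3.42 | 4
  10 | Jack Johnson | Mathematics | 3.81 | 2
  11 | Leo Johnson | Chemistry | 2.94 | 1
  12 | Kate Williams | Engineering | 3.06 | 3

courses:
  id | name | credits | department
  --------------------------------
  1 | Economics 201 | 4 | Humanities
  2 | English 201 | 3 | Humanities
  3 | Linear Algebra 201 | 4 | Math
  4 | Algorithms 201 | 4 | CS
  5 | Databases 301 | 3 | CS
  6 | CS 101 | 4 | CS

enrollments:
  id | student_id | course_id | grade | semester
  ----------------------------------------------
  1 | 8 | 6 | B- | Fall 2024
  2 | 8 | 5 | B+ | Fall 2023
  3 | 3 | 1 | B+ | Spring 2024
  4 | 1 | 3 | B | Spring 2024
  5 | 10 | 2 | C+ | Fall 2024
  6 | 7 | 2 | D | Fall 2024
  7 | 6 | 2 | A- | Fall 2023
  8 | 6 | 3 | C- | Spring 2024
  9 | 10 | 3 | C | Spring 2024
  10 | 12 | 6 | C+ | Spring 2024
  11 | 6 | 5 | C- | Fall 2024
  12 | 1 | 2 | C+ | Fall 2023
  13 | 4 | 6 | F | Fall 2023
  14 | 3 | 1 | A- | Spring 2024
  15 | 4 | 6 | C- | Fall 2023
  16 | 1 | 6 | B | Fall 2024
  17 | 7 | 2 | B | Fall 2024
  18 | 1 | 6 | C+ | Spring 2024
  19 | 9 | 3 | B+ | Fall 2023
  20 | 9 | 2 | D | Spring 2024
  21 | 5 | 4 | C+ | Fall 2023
SELECT COUNT(*) FROM students WHERE gpa > 3.53

Execution result:
3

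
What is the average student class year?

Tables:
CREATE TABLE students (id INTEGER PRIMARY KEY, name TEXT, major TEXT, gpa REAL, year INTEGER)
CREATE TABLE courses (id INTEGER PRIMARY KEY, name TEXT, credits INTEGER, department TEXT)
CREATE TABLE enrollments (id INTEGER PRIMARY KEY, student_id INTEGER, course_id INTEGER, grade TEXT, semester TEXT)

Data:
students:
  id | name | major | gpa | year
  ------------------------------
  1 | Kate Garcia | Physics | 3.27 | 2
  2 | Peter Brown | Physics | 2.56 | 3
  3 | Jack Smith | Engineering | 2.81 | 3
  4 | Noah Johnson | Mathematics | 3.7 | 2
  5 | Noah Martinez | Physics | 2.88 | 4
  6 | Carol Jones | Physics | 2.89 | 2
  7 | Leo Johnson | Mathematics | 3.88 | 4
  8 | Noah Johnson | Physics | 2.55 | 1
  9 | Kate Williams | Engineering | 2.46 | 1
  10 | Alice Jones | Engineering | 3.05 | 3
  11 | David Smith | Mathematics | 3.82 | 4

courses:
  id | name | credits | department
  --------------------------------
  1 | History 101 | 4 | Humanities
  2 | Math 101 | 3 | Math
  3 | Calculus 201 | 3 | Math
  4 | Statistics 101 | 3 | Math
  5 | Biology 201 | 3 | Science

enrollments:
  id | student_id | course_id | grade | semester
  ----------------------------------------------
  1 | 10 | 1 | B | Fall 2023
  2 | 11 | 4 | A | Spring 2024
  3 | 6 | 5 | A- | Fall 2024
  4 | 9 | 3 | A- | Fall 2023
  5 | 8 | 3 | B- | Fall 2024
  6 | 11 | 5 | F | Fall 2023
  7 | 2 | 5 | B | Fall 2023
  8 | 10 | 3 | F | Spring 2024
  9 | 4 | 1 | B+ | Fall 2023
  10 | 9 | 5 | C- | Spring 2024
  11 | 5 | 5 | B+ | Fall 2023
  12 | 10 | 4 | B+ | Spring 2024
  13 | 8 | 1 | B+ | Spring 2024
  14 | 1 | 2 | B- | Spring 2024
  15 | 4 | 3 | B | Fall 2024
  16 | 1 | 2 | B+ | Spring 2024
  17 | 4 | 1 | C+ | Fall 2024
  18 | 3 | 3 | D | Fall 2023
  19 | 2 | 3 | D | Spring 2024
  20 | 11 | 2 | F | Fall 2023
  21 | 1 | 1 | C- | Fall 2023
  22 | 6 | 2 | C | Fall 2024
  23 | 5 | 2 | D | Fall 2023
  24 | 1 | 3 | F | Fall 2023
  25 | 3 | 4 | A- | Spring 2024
SELECT AVG(year) FROM students

Execution result:
2.64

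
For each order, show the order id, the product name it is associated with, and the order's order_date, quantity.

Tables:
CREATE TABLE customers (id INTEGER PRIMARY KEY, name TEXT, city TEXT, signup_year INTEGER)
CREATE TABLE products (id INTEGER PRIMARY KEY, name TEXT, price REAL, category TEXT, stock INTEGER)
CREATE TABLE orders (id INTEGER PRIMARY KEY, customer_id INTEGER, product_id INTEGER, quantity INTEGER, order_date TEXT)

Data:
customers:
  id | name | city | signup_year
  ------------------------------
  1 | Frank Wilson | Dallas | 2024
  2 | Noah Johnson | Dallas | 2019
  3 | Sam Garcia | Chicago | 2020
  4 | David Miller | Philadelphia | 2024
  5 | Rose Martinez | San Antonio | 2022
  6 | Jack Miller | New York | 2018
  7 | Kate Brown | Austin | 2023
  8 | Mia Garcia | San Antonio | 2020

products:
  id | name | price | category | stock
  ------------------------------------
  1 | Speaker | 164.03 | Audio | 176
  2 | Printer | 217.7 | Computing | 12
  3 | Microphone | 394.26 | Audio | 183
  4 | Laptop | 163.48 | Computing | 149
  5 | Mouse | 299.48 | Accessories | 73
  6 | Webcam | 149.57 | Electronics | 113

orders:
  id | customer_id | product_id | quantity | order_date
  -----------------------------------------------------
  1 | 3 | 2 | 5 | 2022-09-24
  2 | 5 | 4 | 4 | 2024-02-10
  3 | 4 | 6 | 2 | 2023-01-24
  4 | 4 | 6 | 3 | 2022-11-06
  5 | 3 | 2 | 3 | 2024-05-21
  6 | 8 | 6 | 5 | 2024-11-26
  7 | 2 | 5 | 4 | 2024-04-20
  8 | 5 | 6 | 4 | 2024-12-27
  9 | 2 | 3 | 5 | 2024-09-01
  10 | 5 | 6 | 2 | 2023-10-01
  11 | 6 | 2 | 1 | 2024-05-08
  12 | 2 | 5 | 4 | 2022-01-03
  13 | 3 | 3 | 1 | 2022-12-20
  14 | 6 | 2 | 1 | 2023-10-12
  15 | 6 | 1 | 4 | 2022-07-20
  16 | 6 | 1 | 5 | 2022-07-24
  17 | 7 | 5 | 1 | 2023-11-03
SELECT c.id, p.name AS product, c.order_date, c.quantity FROM orders c JOIN products p ON c.product_id = p.id

Execution result:
id | product | order_date | quantity
1 | Printer | 2022-09-24 | 5
2 | Laptop | 2024-02-10 | 4
3 | Webcam | 2023-01-24 | 2
4 | Webcam | 2022-11-06 | 3
5 | Printer | 2024-05-21 | 3
6 | Webcam | 2024-11-26 | 5
7 | Mouse | 2024-04-20 | 4
8 | Webcam | 2024-12-27 | 4
9 | Microphone | 2024-09-01 | 5
10 | Webcam | 2023-10-01 | 2
11 | Printer | 2024-05-08 | 1
12 | Mouse | 2022-01-03 | 4
13 | Microphone | 2022-12-20 | 1
14 | Printer | 2023-10-12 | 1
15 | Speaker | 2022-07-20 | 4
16 | Speaker | 2022-07-24 | 5
17 | Mouse | 2023-11-03 | 1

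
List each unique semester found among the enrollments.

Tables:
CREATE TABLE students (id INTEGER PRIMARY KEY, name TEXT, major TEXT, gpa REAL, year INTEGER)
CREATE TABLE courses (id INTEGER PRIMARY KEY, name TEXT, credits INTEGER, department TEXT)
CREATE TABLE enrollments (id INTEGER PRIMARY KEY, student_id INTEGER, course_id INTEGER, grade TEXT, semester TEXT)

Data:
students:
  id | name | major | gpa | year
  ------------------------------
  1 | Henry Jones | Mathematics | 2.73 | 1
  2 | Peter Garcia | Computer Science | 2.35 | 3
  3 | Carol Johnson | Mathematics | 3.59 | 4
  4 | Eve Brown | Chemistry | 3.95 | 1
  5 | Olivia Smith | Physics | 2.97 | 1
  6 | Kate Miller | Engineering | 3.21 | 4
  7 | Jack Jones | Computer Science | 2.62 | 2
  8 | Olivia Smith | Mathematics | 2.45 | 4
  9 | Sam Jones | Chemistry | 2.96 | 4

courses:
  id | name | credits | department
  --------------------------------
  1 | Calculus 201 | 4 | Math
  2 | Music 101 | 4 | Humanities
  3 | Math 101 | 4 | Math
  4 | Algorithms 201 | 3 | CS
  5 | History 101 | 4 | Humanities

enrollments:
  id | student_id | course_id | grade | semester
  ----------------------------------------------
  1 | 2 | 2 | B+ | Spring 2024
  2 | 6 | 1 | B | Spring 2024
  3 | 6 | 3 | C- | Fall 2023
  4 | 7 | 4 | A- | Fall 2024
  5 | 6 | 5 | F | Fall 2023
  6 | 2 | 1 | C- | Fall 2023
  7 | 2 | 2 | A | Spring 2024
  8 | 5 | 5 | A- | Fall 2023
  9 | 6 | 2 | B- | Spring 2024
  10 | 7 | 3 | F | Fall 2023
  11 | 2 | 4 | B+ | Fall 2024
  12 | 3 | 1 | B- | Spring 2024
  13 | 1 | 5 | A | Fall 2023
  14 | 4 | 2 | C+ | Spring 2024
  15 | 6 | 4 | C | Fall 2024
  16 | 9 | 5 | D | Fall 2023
SELECT DISTINCT semester FROM enrollments

Execution result:
semester
Spring 2024
Fall 2023
Fall 2024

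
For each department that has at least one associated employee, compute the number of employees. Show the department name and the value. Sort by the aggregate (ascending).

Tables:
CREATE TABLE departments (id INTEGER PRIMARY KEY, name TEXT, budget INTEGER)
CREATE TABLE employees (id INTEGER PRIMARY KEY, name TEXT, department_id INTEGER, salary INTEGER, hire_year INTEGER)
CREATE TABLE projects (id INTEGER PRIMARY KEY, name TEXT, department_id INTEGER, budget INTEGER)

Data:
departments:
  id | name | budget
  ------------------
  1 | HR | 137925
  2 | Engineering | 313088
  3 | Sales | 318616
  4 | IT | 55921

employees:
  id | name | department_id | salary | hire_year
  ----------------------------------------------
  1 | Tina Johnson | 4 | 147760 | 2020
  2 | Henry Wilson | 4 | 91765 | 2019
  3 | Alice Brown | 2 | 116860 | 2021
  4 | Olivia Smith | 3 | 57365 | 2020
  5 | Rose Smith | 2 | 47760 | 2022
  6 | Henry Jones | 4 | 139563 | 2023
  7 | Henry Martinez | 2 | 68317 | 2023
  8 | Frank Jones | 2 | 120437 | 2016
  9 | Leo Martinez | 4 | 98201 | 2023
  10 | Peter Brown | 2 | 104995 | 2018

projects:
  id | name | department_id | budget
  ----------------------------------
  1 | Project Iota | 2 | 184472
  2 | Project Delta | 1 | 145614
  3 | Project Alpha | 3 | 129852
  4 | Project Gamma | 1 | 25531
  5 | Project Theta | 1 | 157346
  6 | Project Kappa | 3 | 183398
SELECT p.name, COUNT(*) AS n FROM employees c JOIN departments p ON c.department_id = p.id GROUP BY p.id, p.name ORDER BY n ASC

Execution result:
name | n
Sales | 1
IT | 4
Engineering | 5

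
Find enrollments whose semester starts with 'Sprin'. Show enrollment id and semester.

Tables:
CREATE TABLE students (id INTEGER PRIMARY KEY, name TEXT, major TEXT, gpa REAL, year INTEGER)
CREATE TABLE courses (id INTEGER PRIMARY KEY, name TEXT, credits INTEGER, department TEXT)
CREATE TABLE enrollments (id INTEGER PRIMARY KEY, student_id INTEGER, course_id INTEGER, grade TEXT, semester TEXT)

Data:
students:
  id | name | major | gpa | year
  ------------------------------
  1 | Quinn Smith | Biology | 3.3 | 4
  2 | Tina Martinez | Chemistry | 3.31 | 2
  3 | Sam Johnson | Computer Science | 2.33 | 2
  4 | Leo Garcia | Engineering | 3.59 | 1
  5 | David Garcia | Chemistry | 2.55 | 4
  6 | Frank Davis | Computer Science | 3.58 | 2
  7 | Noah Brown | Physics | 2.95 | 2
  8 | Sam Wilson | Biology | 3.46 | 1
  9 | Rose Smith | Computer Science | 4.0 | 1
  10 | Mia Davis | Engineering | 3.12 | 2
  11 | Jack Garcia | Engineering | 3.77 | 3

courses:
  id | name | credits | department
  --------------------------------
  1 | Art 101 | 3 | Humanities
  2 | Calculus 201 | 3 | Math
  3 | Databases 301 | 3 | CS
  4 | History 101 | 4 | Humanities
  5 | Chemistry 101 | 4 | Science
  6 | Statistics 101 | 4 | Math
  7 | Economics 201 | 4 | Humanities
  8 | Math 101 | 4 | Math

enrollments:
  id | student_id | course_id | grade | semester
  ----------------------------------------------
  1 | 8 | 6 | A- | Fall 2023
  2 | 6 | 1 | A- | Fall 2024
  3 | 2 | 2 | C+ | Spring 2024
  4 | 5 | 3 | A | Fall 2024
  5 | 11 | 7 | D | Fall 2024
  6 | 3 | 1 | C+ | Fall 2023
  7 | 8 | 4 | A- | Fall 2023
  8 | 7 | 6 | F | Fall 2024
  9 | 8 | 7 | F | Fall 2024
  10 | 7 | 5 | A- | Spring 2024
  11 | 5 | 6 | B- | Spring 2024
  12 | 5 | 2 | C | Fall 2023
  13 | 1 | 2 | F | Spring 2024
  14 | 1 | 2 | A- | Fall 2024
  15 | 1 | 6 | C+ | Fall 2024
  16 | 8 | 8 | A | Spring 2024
SELECT id, semester FROM enrollments WHERE semester LIKE 'Sprin%'

Execution result:
id | semester
3 | Spring 2024
10 | Spring 2024
11 | Spring 2024
13 | Spring 2024
16 | Spring 2024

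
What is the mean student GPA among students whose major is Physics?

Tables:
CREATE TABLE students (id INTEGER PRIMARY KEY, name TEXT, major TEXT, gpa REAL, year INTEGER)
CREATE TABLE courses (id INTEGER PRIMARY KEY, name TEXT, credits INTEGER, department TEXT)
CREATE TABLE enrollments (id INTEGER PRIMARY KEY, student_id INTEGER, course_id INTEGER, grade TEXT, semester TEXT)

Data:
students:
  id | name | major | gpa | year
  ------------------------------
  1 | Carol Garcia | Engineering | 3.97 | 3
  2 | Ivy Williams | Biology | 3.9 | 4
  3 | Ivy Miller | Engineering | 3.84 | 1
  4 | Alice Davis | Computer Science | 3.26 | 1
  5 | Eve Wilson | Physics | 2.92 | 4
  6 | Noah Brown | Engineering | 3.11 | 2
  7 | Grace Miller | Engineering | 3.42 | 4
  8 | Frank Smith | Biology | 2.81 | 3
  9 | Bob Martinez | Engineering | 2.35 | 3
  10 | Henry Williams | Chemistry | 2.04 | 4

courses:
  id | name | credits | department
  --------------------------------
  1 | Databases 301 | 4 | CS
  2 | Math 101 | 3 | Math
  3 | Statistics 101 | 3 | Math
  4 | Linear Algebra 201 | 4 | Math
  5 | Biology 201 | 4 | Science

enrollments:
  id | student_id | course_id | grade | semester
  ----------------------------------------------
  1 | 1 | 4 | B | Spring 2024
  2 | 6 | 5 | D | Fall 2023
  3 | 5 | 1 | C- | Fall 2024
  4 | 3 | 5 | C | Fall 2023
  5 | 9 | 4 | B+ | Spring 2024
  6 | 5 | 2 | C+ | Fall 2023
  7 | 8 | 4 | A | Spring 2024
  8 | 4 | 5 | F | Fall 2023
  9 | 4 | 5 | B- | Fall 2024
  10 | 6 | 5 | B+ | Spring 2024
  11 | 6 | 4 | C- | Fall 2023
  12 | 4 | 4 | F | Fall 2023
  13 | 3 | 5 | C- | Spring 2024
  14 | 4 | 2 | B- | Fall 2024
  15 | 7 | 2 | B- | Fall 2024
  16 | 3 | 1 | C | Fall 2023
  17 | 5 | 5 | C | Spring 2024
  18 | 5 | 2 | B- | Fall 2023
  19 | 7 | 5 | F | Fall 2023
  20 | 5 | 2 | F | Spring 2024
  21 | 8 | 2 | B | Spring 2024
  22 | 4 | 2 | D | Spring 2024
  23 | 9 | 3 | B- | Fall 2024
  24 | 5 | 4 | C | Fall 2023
SELECT AVG(gpa) FROM students WHERE major = 'Physics'

Execution result:
2.92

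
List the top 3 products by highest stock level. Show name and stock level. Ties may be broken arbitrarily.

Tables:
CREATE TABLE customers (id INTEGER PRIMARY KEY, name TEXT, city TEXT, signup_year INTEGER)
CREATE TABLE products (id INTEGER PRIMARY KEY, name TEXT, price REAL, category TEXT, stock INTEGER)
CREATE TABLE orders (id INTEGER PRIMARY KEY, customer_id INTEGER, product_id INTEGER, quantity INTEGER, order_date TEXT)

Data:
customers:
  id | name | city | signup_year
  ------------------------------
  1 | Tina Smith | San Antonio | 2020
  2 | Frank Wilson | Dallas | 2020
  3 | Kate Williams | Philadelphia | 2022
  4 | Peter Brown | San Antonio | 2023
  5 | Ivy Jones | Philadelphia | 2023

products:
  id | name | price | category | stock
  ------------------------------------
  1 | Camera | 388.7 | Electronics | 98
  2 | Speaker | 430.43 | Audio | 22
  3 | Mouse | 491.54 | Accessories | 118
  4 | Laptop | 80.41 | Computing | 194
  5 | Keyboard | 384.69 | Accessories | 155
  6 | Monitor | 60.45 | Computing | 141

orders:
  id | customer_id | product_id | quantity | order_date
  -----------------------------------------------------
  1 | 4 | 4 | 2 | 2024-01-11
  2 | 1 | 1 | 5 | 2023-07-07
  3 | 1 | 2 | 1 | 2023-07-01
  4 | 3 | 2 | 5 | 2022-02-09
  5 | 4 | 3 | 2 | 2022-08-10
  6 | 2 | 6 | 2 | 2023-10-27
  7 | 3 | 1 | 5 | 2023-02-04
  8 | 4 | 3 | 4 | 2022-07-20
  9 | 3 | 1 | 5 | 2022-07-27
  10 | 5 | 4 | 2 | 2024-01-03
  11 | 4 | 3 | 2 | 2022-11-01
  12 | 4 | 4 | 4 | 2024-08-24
SELECT name, stock FROM products ORDER BY stock DESC LIMIT 3

Execution result:
name | stock
Laptop | 194
Keyboard | 155
Monitor | 141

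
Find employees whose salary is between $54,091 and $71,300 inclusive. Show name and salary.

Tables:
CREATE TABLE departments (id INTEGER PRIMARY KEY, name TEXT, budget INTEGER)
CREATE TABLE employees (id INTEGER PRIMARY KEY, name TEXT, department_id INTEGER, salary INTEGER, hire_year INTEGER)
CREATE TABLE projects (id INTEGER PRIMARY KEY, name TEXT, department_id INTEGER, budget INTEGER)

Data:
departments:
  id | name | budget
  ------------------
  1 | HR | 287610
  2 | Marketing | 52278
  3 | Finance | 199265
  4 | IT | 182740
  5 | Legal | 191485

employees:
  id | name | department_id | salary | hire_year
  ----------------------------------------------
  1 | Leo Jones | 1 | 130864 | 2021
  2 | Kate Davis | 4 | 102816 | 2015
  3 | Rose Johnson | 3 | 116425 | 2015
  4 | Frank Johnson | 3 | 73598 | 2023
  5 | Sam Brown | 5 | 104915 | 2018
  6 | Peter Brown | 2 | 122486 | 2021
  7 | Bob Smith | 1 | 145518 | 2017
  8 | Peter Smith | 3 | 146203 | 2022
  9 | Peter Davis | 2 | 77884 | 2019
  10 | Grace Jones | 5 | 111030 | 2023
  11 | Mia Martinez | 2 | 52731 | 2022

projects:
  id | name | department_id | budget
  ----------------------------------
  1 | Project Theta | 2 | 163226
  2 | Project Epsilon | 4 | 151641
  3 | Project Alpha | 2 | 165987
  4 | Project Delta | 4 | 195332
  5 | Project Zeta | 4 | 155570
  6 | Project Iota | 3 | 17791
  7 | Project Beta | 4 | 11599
SELECT name, salary FROM employees WHERE salary BETWEEN 54091 AND 71300

Execution result:
(no rows)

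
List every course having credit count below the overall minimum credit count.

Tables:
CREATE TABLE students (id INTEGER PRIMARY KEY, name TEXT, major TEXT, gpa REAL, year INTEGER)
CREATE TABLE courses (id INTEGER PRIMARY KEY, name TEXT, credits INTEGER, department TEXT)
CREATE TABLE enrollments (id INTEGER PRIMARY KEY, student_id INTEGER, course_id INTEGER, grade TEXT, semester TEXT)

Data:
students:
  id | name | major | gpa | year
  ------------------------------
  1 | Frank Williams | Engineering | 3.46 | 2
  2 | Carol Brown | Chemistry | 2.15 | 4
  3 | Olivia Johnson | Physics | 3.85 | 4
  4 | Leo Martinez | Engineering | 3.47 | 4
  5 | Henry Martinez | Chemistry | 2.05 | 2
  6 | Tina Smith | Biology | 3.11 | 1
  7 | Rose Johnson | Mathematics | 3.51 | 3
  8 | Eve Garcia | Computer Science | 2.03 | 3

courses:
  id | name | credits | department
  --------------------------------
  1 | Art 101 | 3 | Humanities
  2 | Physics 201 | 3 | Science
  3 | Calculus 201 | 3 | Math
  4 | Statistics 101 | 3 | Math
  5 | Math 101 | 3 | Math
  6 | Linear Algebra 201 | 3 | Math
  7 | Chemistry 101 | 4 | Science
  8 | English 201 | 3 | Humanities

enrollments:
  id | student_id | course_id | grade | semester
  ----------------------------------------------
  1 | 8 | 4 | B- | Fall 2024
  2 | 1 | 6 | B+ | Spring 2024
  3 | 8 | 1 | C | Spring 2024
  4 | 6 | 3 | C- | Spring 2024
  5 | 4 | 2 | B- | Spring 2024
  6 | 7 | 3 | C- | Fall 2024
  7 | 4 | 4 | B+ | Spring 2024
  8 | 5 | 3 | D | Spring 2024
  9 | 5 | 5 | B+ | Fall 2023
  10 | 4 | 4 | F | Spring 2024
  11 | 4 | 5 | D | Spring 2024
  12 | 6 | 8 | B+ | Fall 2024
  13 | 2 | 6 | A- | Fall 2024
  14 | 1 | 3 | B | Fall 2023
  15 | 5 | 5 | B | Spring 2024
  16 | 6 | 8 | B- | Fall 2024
SELECT name, credits FROM courses WHERE credits < (SELECT MIN(credits) FROM courses)

Execution result:
(no rows)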